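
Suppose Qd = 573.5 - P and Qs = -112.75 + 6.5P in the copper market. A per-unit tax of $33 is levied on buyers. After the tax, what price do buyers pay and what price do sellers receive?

Buyers pay $120.1, sellers receive $87.1

Pre-tax equilibrium: P* = 91.5, Q* = 482.
Tax on buyers shifts demand to Qd = 573.5 − 1(P + 33) = 540.5 - P.
540.5 - P = -112.75 + 6.5P gives seller price Ps = 87.1; buyers pay Pb = 87.1 + 33 = 120.1.
New quantity: Q = 573.5 − 1(120.1) = 453.4.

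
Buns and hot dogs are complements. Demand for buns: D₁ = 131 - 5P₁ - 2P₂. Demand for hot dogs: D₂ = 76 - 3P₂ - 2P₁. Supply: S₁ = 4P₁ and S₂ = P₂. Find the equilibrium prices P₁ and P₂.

Market 1: 131 - 5P₁ - 2P₂ = 4P₁ → 9P₁ + 2P₂ = 131.
Market 2: 4P₂ + 2P₁ = 76.
Eliminating P₂: 4×(1) − 2×(2) gives 32P₁ = 372, so P₁ = 11.625.
Back-substitute into (2): P₂ = (76 − 2×11.625) / 4 = 13.1875.

P₁ = 11.625, P₂ = 13.1875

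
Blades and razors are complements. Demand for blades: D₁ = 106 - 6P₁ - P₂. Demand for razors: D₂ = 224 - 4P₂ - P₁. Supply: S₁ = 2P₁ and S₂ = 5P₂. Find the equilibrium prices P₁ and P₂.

Market 1: 106 - 6P₁ - P₂ = 2P₁ → 8P₁ + P₂ = 106.
Market 2: 9P₂ + P₁ = 224.
Eliminating P₂: 9×(1) − 1×(2) gives 71P₁ = 730, so P₁ = 730/71.
Back-substitute into (2): P₂ = (224 − 1×730/71) / 9 = 1686/71.

P₁ = 730/71, P₂ = 1686/71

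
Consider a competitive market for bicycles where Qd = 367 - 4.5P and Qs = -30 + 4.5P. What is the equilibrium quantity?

Q* = 168.5

Set Qd = Qs: 367 - 4.5P = -30 + 4.5P.
397 = 9P, so P* = 397/9.
Q* = 367 − 4.5(397/9) = 168.5.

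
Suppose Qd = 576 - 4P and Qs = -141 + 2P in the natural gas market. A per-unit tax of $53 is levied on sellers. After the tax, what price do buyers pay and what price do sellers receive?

Buyers pay 823/6, sellers receive 505/6

Pre-tax equilibrium: P* = 119.5, Q* = 98.
Tax on sellers shifts supply to Qs = -141 + 2(P − 53) = -247 + 2P.
576 - 4P = -247 + 2P gives buyer price Pb = 823/6; sellers receive Ps = 823/6 − 53 = 505/6.
New quantity: Q = 576 − 4(823/6) = 82/3.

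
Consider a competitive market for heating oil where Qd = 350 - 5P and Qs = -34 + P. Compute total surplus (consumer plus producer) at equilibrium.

Equilibrium: 350 - 5P = -34 + P gives P* = 64, Q* = 30.
Demand choke price: P = 70; supply starts at P = 34.
CS = ½(70 − 64)(30) = 90; PS = ½(64 − 34)(30) = 450.

Total surplus = 540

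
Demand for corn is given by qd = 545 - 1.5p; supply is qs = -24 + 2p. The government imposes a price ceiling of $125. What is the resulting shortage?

Equilibrium price would be p* = 1138/7, so the ceiling at 125 binds.
At p = 125: qd = 545 − 1.5(125) = 357.5, qs = -24 + 2(125) = 226.
Shortage = 357.5 − 226 = 131.5.

Shortage = 131.5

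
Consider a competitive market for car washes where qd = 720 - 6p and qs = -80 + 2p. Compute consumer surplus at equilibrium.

Equilibrium: 720 - 6p = -80 + 2p gives p* = 100, q* = 120.
Demand choke price (qd = 0): p = 120.
CS = ½(120 − 100)(120) = 1200.

Consumer surplus = 1200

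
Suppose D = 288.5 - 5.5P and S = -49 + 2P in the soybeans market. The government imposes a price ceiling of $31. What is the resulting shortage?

Shortage = 105

Equilibrium price would be P* = 45, so the ceiling at 31 binds.
At P = 31: D = 288.5 − 5.5(31) = 118, S = -49 + 2(31) = 13.
Shortage = 118 − 13 = 105.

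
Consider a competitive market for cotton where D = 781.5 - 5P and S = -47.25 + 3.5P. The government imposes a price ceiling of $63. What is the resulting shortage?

Equilibrium price would be P* = 97.5, so the ceiling at 63 binds.
At P = 63: D = 781.5 − 5(63) = 466.5, S = -47.25 + 3.5(63) = 173.25.
Shortage = 466.5 − 173.25 = 293.25.

Shortage = 293.25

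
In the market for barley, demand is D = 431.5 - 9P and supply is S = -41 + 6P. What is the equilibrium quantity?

Set D = S: 431.5 - 9P = -41 + 6P.
472.5 = 15P, so P* = 31.5.
Q* = 431.5 − 9(31.5) = 148.

Q* = 148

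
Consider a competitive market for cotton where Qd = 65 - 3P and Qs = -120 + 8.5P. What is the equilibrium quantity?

Set Qd = Qs: 65 - 3P = -120 + 8.5P.
185 = 11.5P, so P* = 370/23.
Q* = 65 − 3(370/23) = 385/23.

Q* = 385/23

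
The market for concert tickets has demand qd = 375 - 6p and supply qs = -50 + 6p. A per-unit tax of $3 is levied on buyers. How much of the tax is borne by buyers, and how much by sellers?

Pre-tax equilibrium: p* = 425/12, q* = 162.5.
Tax on buyers shifts demand to qd = 375 − 6(p + 3) = 357 - 6p.
357 - 6p = -50 + 6p gives seller price ps = 407/12; buyers pay pb = 407/12 + 3 = 443/12.
New quantity: q = 375 − 6(443/12) = 153.5.
Buyer burden = 443/12 − 425/12 = 1.5; seller burden = 425/12 − 407/12 = 1.5.

Buyers bear $1.5, sellers bear $1.5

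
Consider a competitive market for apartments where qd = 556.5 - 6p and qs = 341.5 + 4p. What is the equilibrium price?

p* = 21.5

Set qd = qs: 556.5 - 6p = 341.5 + 4p.
215 = 10p, so p* = 21.5.
q* = 556.5 − 6(21.5) = 427.5.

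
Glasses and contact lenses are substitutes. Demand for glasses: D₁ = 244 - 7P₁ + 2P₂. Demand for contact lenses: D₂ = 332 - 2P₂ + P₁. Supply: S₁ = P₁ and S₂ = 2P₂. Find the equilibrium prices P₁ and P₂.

P₁ = 164/3, P₂ = 290/3

Market 1: 244 - 7P₁ + 2P₂ = P₁ → 8P₁ - 2P₂ = 244.
Market 2: 4P₂ - P₁ = 332.
Eliminating P₂: 4×(1) + 2×(2) gives 30P₁ = 1640, so P₁ = 164/3.
Back-substitute into (2): P₂ = (332 + 1×164/3) / 4 = 290/3.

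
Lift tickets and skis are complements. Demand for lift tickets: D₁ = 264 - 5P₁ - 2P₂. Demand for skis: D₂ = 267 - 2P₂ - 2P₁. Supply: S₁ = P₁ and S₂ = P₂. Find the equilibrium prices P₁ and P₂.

Market 1: 264 - 5P₁ - 2P₂ = P₁ → 6P₁ + 2P₂ = 264.
Market 2: 3P₂ + 2P₁ = 267.
Eliminating P₂: 3×(1) − 2×(2) gives 14P₁ = 258, so P₁ = 129/7.
Back-substitute into (2): P₂ = (267 − 2×129/7) / 3 = 537/7.

P₁ = 129/7, P₂ = 537/7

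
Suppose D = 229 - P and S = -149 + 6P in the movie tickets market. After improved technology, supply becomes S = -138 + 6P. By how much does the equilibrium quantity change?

Original equilibrium: P* = 54, Q* = 175.
New equilibrium: 229 - P = -138 + 6P, so 367 = 7P and P' = 367/7; Q' = 229 − 1(367/7) = 1236/7.
Change in quantity: 1236/7 − 175 = 11/7.

ΔQ = 11/7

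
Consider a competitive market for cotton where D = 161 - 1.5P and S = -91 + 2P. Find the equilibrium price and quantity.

P* = 72, Q* = 53

Set D = S: 161 - 1.5P = -91 + 2P.
252 = 3.5P, so P* = 72.
Q* = 161 − 1.5(72) = 53.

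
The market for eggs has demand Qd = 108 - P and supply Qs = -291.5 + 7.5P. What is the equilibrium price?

P* = 47

Set Qd = Qs: 108 - P = -291.5 + 7.5P.
399.5 = 8.5P, so P* = 47.
Q* = 108 − 1(47) = 61.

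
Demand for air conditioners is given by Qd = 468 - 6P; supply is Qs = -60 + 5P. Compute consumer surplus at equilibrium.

Consumer surplus = 2700

Equilibrium: 468 - 6P = -60 + 5P gives P* = 48, Q* = 180.
Demand choke price (Qd = 0): P = 78.
CS = ½(78 − 48)(180) = 2700.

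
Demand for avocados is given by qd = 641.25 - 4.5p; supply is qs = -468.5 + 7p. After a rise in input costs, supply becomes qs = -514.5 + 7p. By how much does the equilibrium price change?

Δp = 4

Original equilibrium: p* = 96.5, q* = 207.
New equilibrium: 641.25 - 4.5p = -514.5 + 7p, so 1155.75 = 11.5p and p' = 100.5; q' = 641.25 − 4.5(100.5) = 189.
Change in price: 100.5 − 96.5 = 4.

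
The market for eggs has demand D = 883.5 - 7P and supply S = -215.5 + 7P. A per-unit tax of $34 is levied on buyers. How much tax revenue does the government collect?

Tax revenue = 7310

Pre-tax equilibrium: P* = 78.5, Q* = 334.
Tax on buyers shifts demand to D = 883.5 − 7(P + 34) = 645.5 - 7P.
645.5 - 7P = -215.5 + 7P gives seller price Ps = 61.5; buyers pay Pb = 61.5 + 34 = 95.5.
New quantity: Q = 883.5 − 7(95.5) = 215.
Revenue = 34 × 215 = 7310.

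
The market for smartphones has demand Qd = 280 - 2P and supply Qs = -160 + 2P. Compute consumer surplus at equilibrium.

Equilibrium: 280 - 2P = -160 + 2P gives P* = 110, Q* = 60.
Demand choke price (Qd = 0): P = 140.
CS = ½(140 − 110)(60) = 900.

Consumer surplus = 900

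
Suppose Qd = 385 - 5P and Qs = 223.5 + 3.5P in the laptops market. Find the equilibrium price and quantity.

P* = 19, Q* = 290

Set Qd = Qs: 385 - 5P = 223.5 + 3.5P.
161.5 = 8.5P, so P* = 19.
Q* = 385 − 5(19) = 290.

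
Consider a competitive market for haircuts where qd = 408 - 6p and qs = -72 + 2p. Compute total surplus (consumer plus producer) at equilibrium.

Equilibrium: 408 - 6p = -72 + 2p gives p* = 60, q* = 48.
Demand choke price: p = 68; supply starts at p = 36.
CS = ½(68 − 60)(48) = 192; PS = ½(60 − 36)(48) = 576.

Total surplus = 768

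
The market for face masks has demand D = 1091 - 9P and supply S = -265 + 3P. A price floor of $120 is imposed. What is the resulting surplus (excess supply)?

Equilibrium price would be P* = 113, so the floor at 120 binds.
At P = 120: D = 11, S = 95.
Surplus = 95 − 11 = 84.

Surplus = 84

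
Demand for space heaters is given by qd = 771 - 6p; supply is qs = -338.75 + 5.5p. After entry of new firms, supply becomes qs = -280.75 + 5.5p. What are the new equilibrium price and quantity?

p' = 4207/46, q' = 5112/23

Original equilibrium: p* = 96.5, q* = 192.
New equilibrium: 771 - 6p = -280.75 + 5.5p, so 1051.75 = 11.5p and p' = 4207/46; q' = 771 − 6(4207/46) = 5112/23.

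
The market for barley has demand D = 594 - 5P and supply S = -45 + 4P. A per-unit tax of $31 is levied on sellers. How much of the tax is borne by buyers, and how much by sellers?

Buyers bear 124/9, sellers bear 155/9

Pre-tax equilibrium: P* = 71, Q* = 239.
Tax on sellers shifts supply to S = -45 + 4(P − 31) = -169 + 4P.
594 - 5P = -169 + 4P gives buyer price Pb = 763/9; sellers receive Ps = 763/9 − 31 = 484/9.
New quantity: Q = 594 − 5(763/9) = 1531/9.
Buyer burden = 763/9 − 71 = 124/9; seller burden = 71 − 484/9 = 155/9.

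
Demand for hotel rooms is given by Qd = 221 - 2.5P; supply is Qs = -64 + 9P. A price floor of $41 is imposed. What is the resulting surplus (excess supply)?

Equilibrium price would be P* = 570/23, so the floor at 41 binds.
At P = 41: Qd = 118.5, Qs = 305.
Surplus = 305 − 118.5 = 186.5.

Surplus = 186.5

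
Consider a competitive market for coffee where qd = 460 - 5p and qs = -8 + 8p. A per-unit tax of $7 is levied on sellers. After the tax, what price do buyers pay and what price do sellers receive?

Pre-tax equilibrium: p* = 36, q* = 280.
Tax on sellers shifts supply to qs = -8 + 8(p − 7) = -64 + 8p.
460 - 5p = -64 + 8p gives buyer price pb = 524/13; sellers receive ps = 524/13 − 7 = 433/13.
New quantity: q = 460 − 5(524/13) = 3360/13.

Buyers pay 524/13, sellers receive 433/13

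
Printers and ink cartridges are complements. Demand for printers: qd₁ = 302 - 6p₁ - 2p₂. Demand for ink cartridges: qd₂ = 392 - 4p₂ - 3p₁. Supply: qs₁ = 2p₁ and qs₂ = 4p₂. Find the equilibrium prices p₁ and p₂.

Market 1: 302 - 6p₁ - 2p₂ = 2p₁ → 8p₁ + 2p₂ = 302.
Market 2: 8p₂ + 3p₁ = 392.
Eliminating p₂: 8×(1) − 2×(2) gives 58p₁ = 1632, so p₁ = 816/29.
Back-substitute into (2): p₂ = (392 − 3×816/29) / 8 = 1115/29.

p₁ = 816/29, p₂ = 1115/29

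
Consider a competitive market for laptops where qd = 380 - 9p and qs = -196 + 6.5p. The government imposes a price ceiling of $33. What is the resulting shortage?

Equilibrium price would be p* = 1152/31, so the ceiling at 33 binds.
At p = 33: qd = 380 − 9(33) = 83, qs = -196 + 6.5(33) = 18.5.
Shortage = 83 − 18.5 = 64.5.

Shortage = 64.5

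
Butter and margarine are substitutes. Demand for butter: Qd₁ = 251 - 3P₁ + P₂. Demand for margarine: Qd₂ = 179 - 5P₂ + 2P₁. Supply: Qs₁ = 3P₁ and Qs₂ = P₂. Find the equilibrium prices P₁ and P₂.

P₁ = 1685/34, P₂ = 788/17

Market 1: 251 - 3P₁ + P₂ = 3P₁ → 6P₁ - P₂ = 251.
Market 2: 6P₂ - 2P₁ = 179.
Eliminating P₂: 6×(1) + 1×(2) gives 34P₁ = 1685, so P₁ = 1685/34.
Back-substitute into (2): P₂ = (179 + 2×1685/34) / 6 = 788/17.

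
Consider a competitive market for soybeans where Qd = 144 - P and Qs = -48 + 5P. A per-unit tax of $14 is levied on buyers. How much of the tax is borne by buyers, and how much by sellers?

Buyers bear 35/3, sellers bear 7/3

Pre-tax equilibrium: P* = 32, Q* = 112.
Tax on buyers shifts demand to Qd = 144 − 1(P + 14) = 130 - P.
130 - P = -48 + 5P gives seller price Ps = 89/3; buyers pay Pb = 89/3 + 14 = 131/3.
New quantity: Q = 144 − 1(131/3) = 301/3.
Buyer burden = 131/3 − 32 = 35/3; seller burden = 32 − 89/3 = 7/3.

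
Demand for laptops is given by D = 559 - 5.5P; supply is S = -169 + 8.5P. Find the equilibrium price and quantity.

Set D = S: 559 - 5.5P = -169 + 8.5P.
728 = 14P, so P* = 52.
Q* = 559 − 5.5(52) = 273.

P* = 52, Q* = 273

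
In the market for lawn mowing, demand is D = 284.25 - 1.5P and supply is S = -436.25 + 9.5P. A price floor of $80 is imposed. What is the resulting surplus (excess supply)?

Equilibrium price would be P* = 65.5, so the floor at 80 binds.
At P = 80: D = 164.25, S = 323.75.
Surplus = 323.75 − 164.25 = 159.5.

Surplus = 159.5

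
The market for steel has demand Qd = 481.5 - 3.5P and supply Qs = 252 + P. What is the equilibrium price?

Set Qd = Qs: 481.5 - 3.5P = 252 + P.
229.5 = 4.5P, so P* = 51.
Q* = 481.5 − 3.5(51) = 303.

P* = 51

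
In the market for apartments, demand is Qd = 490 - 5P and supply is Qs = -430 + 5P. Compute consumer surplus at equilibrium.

Equilibrium: 490 - 5P = -430 + 5P gives P* = 92, Q* = 30.
Demand choke price (Qd = 0): P = 98.
CS = ½(98 − 92)(30) = 90.

Consumer surplus = 90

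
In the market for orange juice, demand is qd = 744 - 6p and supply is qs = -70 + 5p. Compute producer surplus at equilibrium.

Equilibrium: 744 - 6p = -70 + 5p gives p* = 74, q* = 300.
Supply starts at p = 14 (where qs = 0).
PS = ½(74 − 14)(300) = 9000.

Producer surplus = 9000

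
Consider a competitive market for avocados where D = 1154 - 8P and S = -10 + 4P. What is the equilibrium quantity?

Q* = 378

Set D = S: 1154 - 8P = -10 + 4P.
1164 = 12P, so P* = 97.
Q* = 1154 − 8(97) = 378.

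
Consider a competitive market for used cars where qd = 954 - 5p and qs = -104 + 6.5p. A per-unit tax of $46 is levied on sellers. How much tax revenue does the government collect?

Tax revenue = 16744

Pre-tax equilibrium: p* = 92, q* = 494.
Tax on sellers shifts supply to qs = -104 + 6.5(p − 46) = -403 + 6.5p.
954 - 5p = -403 + 6.5p gives buyer price pb = 118; sellers receive ps = 118 − 46 = 72.
New quantity: q = 954 − 5(118) = 364.
Revenue = 46 × 364 = 16744.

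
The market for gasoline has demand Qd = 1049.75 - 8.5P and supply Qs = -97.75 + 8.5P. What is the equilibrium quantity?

Set Qd = Qs: 1049.75 - 8.5P = -97.75 + 8.5P.
1147.5 = 17P, so P* = 67.5.
Q* = 1049.75 − 8.5(67.5) = 476.

Q* = 476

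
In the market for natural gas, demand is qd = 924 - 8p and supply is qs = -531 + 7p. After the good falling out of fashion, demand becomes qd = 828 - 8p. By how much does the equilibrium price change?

Δp = -6.4

Original equilibrium: p* = 97, q* = 148.
New equilibrium: 828 - 8p = -531 + 7p, so 1359 = 15p and p' = 90.6; q' = 828 − 8(90.6) = 103.2.
Change in price: 90.6 − 97 = -6.4.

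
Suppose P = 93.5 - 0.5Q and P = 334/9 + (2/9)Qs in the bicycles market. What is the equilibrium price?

Set the two price expressions equal: 93.5 - 0.5Q = 334/9 + (2/9)Q.
1015/18 = (13/18)Q, so Q* = 1015/13.
P* = 93.5 − (0.5)(1015/13) = 708/13.

P* = 708/13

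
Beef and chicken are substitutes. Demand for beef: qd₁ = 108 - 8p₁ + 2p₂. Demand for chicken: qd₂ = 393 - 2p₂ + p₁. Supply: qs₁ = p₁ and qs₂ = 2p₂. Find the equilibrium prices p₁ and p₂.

p₁ = 609/17, p₂ = 3645/34

Market 1: 108 - 8p₁ + 2p₂ = p₁ → 9p₁ - 2p₂ = 108.
Market 2: 4p₂ - p₁ = 393.
Eliminating p₂: 4×(1) + 2×(2) gives 34p₁ = 1218, so p₁ = 609/17.
Back-substitute into (2): p₂ = (393 + 1×609/17) / 4 = 3645/34.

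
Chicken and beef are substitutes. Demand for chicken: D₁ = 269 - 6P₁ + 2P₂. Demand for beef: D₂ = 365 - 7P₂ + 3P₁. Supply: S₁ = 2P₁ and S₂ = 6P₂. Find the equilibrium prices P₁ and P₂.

P₁ = 4227/98, P₂ = 3727/98

Market 1: 269 - 6P₁ + 2P₂ = 2P₁ → 8P₁ - 2P₂ = 269.
Market 2: 13P₂ - 3P₁ = 365.
Eliminating P₂: 13×(1) + 2×(2) gives 98P₁ = 4227, so P₁ = 4227/98.
Back-substitute into (2): P₂ = (365 + 3×4227/98) / 13 = 3727/98.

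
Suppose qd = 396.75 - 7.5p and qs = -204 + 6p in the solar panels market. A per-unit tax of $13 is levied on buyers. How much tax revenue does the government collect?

Tax revenue = 767/3

Pre-tax equilibrium: p* = 44.5, q* = 63.
Tax on buyers shifts demand to qd = 396.75 − 7.5(p + 13) = 299.25 - 7.5p.
299.25 - 7.5p = -204 + 6p gives seller price ps = 671/18; buyers pay pb = 671/18 + 13 = 905/18.
New quantity: q = 396.75 − 7.5(905/18) = 59/3.
Revenue = 13 × 59/3 = 767/3.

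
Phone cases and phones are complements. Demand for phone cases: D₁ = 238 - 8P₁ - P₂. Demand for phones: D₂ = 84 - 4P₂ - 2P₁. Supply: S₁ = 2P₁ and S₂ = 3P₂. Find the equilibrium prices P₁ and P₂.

Market 1: 238 - 8P₁ - P₂ = 2P₁ → 10P₁ + P₂ = 238.
Market 2: 7P₂ + 2P₁ = 84.
Eliminating P₂: 7×(1) − 1×(2) gives 68P₁ = 1582, so P₁ = 791/34.
Back-substitute into (2): P₂ = (84 − 2×791/34) / 7 = 91/17.

P₁ = 791/34, P₂ = 91/17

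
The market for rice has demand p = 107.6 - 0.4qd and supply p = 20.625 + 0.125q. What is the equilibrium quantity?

q* = 497/3

Set the two price expressions equal: 107.6 - 0.4q = 20.625 + 0.125q.
86.975 = 0.525q, so q* = 497/3.
p* = 107.6 − (0.4)(497/3) = 124/3.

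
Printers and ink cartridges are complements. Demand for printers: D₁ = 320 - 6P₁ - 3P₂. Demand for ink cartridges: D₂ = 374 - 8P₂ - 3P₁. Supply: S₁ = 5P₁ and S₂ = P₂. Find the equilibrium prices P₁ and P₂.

Market 1: 320 - 6P₁ - 3P₂ = 5P₁ → 11P₁ + 3P₂ = 320.
Market 2: 9P₂ + 3P₁ = 374.
Eliminating P₂: 9×(1) − 3×(2) gives 90P₁ = 1758, so P₁ = 293/15.
Back-substitute into (2): P₂ = (374 − 3×293/15) / 9 = 1577/45.

P₁ = 293/15, P₂ = 1577/45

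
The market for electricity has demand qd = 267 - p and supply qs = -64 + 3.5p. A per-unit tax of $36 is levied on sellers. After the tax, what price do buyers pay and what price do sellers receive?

Buyers pay 914/9, sellers receive 590/9

Pre-tax equilibrium: p* = 662/9, q* = 1741/9.
Tax on sellers shifts supply to qs = -64 + 3.5(p − 36) = -190 + 3.5p.
267 - p = -190 + 3.5p gives buyer price pb = 914/9; sellers receive ps = 914/9 − 36 = 590/9.
New quantity: q = 267 − 1(914/9) = 1489/9.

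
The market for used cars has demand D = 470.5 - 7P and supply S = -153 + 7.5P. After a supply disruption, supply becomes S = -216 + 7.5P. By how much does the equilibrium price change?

Original equilibrium: P* = 43, Q* = 169.5.
New equilibrium: 470.5 - 7P = -216 + 7.5P, so 686.5 = 14.5P and P' = 1373/29; Q' = 470.5 − 7(1373/29) = 8067/58.
Change in price: 1373/29 − 43 = 126/29.

ΔP = 126/29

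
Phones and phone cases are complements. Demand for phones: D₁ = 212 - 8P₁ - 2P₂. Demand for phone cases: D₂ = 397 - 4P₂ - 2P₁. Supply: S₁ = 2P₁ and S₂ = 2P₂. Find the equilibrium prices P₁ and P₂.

P₁ = 239/28, P₂ = 1773/28

Market 1: 212 - 8P₁ - 2P₂ = 2P₁ → 10P₁ + 2P₂ = 212.
Market 2: 6P₂ + 2P₁ = 397.
Eliminating P₂: 6×(1) − 2×(2) gives 56P₁ = 478, so P₁ = 239/28.
Back-substitute into (2): P₂ = (397 − 2×239/28) / 6 = 1773/28.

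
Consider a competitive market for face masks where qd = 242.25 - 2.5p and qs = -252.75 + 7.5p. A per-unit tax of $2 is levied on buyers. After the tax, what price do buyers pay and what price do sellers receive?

Buyers pay $51, sellers receive $49

Pre-tax equilibrium: p* = 49.5, q* = 118.5.
Tax on buyers shifts demand to qd = 242.25 − 2.5(p + 2) = 237.25 - 2.5p.
237.25 - 2.5p = -252.75 + 7.5p gives seller price ps = 49; buyers pay pb = 49 + 2 = 51.
New quantity: q = 242.25 − 2.5(51) = 114.75.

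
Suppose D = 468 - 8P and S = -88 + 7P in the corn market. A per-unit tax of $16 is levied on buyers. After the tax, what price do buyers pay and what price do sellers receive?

Buyers pay 668/15, sellers receive 428/15

Pre-tax equilibrium: P* = 556/15, Q* = 2572/15.
Tax on buyers shifts demand to D = 468 − 8(P + 16) = 340 - 8P.
340 - 8P = -88 + 7P gives seller price Ps = 428/15; buyers pay Pb = 428/15 + 16 = 668/15.
New quantity: Q = 468 − 8(668/15) = 1676/15.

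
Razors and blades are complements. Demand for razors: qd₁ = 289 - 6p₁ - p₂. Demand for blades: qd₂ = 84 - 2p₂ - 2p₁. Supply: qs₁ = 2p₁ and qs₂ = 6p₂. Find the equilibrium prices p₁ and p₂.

Market 1: 289 - 6p₁ - p₂ = 2p₁ → 8p₁ + p₂ = 289.
Market 2: 8p₂ + 2p₁ = 84.
Eliminating p₂: 8×(1) − 1×(2) gives 62p₁ = 2228, so p₁ = 1114/31.
Back-substitute into (2): p₂ = (84 − 2×1114/31) / 8 = 47/31.

p₁ = 1114/31, p₂ = 47/31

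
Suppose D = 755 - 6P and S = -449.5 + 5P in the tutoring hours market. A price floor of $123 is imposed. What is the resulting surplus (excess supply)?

Surplus = 148.5

Equilibrium price would be P* = 109.5, so the floor at 123 binds.
At P = 123: D = 17, S = 165.5.
Surplus = 165.5 − 17 = 148.5.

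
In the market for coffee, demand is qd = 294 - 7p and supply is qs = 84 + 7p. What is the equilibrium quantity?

q* = 189

Set qd = qs: 294 - 7p = 84 + 7p.
210 = 14p, so p* = 15.
q* = 294 − 7(15) = 189.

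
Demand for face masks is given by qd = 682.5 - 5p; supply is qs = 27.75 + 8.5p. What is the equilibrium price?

Set qd = qs: 682.5 - 5p = 27.75 + 8.5p.
654.75 = 13.5p, so p* = 48.5.
q* = 682.5 − 5(48.5) = 440.

p* = 48.5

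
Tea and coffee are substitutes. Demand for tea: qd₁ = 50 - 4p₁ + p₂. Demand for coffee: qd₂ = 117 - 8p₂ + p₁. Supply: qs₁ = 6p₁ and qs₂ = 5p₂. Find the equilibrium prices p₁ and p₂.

p₁ = 767/129, p₂ = 1220/129

Market 1: 50 - 4p₁ + p₂ = 6p₁ → 10p₁ - p₂ = 50.
Market 2: 13p₂ - p₁ = 117.
Eliminating p₂: 13×(1) + 1×(2) gives 129p₁ = 767, so p₁ = 767/129.
Back-substitute into (2): p₂ = (117 + 1×767/129) / 13 = 1220/129.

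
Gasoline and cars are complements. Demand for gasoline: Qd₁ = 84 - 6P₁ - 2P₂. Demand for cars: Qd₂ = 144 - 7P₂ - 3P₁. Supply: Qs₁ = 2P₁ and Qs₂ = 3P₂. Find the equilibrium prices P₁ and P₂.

P₁ = 276/37, P₂ = 450/37

Market 1: 84 - 6P₁ - 2P₂ = 2P₁ → 8P₁ + 2P₂ = 84.
Market 2: 10P₂ + 3P₁ = 144.
Eliminating P₂: 10×(1) − 2×(2) gives 74P₁ = 552, so P₁ = 276/37.
Back-substitute into (2): P₂ = (144 − 3×276/37) / 10 = 450/37.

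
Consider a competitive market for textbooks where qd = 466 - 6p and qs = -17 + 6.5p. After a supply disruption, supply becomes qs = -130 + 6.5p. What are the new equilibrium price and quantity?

p' = 47.68, q' = 179.92

Original equilibrium: p* = 38.64, q* = 234.16.
New equilibrium: 466 - 6p = -130 + 6.5p, so 596 = 12.5p and p' = 47.68; q' = 466 − 6(47.68) = 179.92.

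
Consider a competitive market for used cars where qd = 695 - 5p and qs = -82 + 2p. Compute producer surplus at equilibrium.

Equilibrium: 695 - 5p = -82 + 2p gives p* = 111, q* = 140.
Supply starts at p = 41 (where qs = 0).
PS = ½(111 − 41)(140) = 4900.

Producer surplus = 4900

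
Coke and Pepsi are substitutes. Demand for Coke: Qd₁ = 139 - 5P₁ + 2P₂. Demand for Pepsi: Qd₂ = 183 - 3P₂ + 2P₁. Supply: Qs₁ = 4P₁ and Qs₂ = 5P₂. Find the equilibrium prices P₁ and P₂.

P₁ = 739/34, P₂ = 1925/68

Market 1: 139 - 5P₁ + 2P₂ = 4P₁ → 9P₁ - 2P₂ = 139.
Market 2: 8P₂ - 2P₁ = 183.
Eliminating P₂: 8×(1) + 2×(2) gives 68P₁ = 1478, so P₁ = 739/34.
Back-substitute into (2): P₂ = (183 + 2×739/34) / 8 = 1925/68.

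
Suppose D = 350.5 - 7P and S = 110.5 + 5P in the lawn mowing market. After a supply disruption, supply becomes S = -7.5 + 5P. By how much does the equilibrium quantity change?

Original equilibrium: P* = 20, Q* = 210.5.
New equilibrium: 350.5 - 7P = -7.5 + 5P, so 358 = 12P and P' = 179/6; Q' = 350.5 − 7(179/6) = 425/3.
Change in quantity: 425/3 − 210.5 = -413/6.

ΔQ = -413/6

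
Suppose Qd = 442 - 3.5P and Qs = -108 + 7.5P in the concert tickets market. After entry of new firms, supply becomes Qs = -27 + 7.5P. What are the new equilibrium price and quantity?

Original equilibrium: P* = 50, Q* = 267.
New equilibrium: 442 - 3.5P = -27 + 7.5P, so 469 = 11P and P' = 469/11; Q' = 442 − 3.5(469/11) = 6441/22.

P' = 469/11, Q' = 6441/22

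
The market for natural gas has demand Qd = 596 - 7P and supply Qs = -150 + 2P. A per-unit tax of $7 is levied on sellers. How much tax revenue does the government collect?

Tax revenue = 308/9

Pre-tax equilibrium: P* = 746/9, Q* = 142/9.
Tax on sellers shifts supply to Qs = -150 + 2(P − 7) = -164 + 2P.
596 - 7P = -164 + 2P gives buyer price Pb = 760/9; sellers receive Ps = 760/9 − 7 = 697/9.
New quantity: Q = 596 − 7(760/9) = 44/9.
Revenue = 7 × 44/9 = 308/9.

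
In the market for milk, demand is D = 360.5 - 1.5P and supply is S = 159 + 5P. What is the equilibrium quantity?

Set D = S: 360.5 - 1.5P = 159 + 5P.
201.5 = 6.5P, so P* = 31.
Q* = 360.5 − 1.5(31) = 314.

Q* = 314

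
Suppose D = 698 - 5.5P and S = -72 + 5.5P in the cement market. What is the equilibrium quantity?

Q* = 313

Set D = S: 698 - 5.5P = -72 + 5.5P.
770 = 11P, so P* = 70.
Q* = 698 − 5.5(70) = 313.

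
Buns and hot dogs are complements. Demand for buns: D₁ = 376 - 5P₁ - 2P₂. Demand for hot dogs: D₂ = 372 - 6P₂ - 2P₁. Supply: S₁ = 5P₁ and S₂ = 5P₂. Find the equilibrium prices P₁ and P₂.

P₁ = 32, P₂ = 28

Market 1: 376 - 5P₁ - 2P₂ = 5P₁ → 10P₁ + 2P₂ = 376.
Market 2: 11P₂ + 2P₁ = 372.
Eliminating P₂: 11×(1) − 2×(2) gives 106P₁ = 3392, so P₁ = 32.
Back-substitute into (2): P₂ = (372 − 2×32) / 11 = 28.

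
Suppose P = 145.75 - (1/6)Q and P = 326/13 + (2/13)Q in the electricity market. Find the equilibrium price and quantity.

P* = 83, Q* = 376.5

Set the two price expressions equal: 145.75 - (1/6)Q = 326/13 + (2/13)Q.
6275/52 = (25/78)Q, so Q* = 376.5.
P* = 145.75 − (1/6)(376.5) = 83.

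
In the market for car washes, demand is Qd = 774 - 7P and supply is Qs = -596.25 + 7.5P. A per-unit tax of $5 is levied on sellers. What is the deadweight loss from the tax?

Pre-tax equilibrium: P* = 94.5, Q* = 112.5.
Tax on sellers shifts supply to Qs = -596.25 + 7.5(P − 5) = -633.75 + 7.5P.
774 - 7P = -633.75 + 7.5P gives buyer price Pb = 5631/58; sellers receive Ps = 5631/58 − 5 = 5341/58.
New quantity: Q = 774 − 7(5631/58) = 5475/58.
DWL = ½ × 5 × (112.5 − 5475/58) = 2625/58.

Deadweight loss = 2625/58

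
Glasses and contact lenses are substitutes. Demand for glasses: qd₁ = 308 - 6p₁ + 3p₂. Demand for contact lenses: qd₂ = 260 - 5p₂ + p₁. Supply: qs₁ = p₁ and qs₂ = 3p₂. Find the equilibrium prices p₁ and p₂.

p₁ = 3244/53, p₂ = 2128/53

Market 1: 308 - 6p₁ + 3p₂ = p₁ → 7p₁ - 3p₂ = 308.
Market 2: 8p₂ - p₁ = 260.
Eliminating p₂: 8×(1) + 3×(2) gives 53p₁ = 3244, so p₁ = 3244/53.
Back-substitute into (2): p₂ = (260 + 1×3244/53) / 8 = 2128/53.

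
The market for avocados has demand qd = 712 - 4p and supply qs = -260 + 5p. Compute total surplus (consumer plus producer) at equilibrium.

Equilibrium: 712 - 4p = -260 + 5p gives p* = 108, q* = 280.
Demand choke price: p = 178; supply starts at p = 52.
CS = ½(178 − 108)(280) = 9800; PS = ½(108 − 52)(280) = 7840.

Total surplus = 17640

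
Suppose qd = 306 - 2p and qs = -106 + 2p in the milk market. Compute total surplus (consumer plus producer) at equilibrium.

Total surplus = 5000

Equilibrium: 306 - 2p = -106 + 2p gives p* = 103, q* = 100.
Demand choke price: p = 153; supply starts at p = 53.
CS = ½(153 − 103)(100) = 2500; PS = ½(103 − 53)(100) = 2500.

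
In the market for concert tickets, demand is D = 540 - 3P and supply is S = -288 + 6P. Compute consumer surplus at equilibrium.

Consumer surplus = 11616

Equilibrium: 540 - 3P = -288 + 6P gives P* = 92, Q* = 264.
Demand choke price (D = 0): P = 180.
CS = ½(180 − 92)(264) = 11616.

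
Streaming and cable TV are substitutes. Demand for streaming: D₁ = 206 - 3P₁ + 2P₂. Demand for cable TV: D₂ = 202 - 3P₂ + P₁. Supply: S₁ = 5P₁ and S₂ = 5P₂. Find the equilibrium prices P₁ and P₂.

P₁ = 1026/31, P₂ = 911/31

Market 1: 206 - 3P₁ + 2P₂ = 5P₁ → 8P₁ - 2P₂ = 206.
Market 2: 8P₂ - P₁ = 202.
Eliminating P₂: 8×(1) + 2×(2) gives 62P₁ = 2052, so P₁ = 1026/31.
Back-substitute into (2): P₂ = (202 + 1×1026/31) / 8 = 911/31.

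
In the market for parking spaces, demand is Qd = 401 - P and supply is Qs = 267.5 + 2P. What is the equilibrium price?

P* = 44.5

Set Qd = Qs: 401 - P = 267.5 + 2P.
133.5 = 3P, so P* = 44.5.
Q* = 401 − 1(44.5) = 356.5.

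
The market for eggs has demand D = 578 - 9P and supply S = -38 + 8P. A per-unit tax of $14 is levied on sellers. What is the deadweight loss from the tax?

Deadweight loss = 7056/17

Pre-tax equilibrium: P* = 616/17, Q* = 4282/17.
Tax on sellers shifts supply to S = -38 + 8(P − 14) = -150 + 8P.
578 - 9P = -150 + 8P gives buyer price Pb = 728/17; sellers receive Ps = 728/17 − 14 = 490/17.
New quantity: Q = 578 − 9(728/17) = 3274/17.
DWL = ½ × 14 × (4282/17 − 3274/17) = 7056/17.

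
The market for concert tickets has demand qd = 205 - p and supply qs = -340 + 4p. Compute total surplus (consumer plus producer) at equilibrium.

Total surplus = 5760

Equilibrium: 205 - p = -340 + 4p gives p* = 109, q* = 96.
Demand choke price: p = 205; supply starts at p = 85.
CS = ½(205 − 109)(96) = 4608; PS = ½(109 − 85)(96) = 1152.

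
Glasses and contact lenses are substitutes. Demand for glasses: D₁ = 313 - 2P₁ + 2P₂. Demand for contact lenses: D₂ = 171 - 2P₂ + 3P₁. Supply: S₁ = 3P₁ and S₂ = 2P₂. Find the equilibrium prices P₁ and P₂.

Market 1: 313 - 2P₁ + 2P₂ = 3P₁ → 5P₁ - 2P₂ = 313.
Market 2: 4P₂ - 3P₁ = 171.
Eliminating P₂: 4×(1) + 2×(2) gives 14P₁ = 1594, so P₁ = 797/7.
Back-substitute into (2): P₂ = (171 + 3×797/7) / 4 = 897/7.

P₁ = 797/7, P₂ = 897/7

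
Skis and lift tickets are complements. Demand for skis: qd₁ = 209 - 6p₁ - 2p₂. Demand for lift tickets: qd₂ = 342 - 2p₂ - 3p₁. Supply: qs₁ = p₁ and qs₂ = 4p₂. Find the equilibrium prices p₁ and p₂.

Market 1: 209 - 6p₁ - 2p₂ = p₁ → 7p₁ + 2p₂ = 209.
Market 2: 6p₂ + 3p₁ = 342.
Eliminating p₂: 6×(1) − 2×(2) gives 36p₁ = 570, so p₁ = 95/6.
Back-substitute into (2): p₂ = (342 − 3×95/6) / 6 = 589/12.

p₁ = 95/6, p₂ = 589/12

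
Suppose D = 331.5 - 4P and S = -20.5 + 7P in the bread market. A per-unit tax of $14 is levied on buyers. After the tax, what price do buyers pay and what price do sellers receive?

Buyers pay 450/11, sellers receive 296/11

Pre-tax equilibrium: P* = 32, Q* = 203.5.
Tax on buyers shifts demand to D = 331.5 − 4(P + 14) = 275.5 - 4P.
275.5 - 4P = -20.5 + 7P gives seller price Ps = 296/11; buyers pay Pb = 296/11 + 14 = 450/11.
New quantity: Q = 331.5 − 4(450/11) = 3693/22.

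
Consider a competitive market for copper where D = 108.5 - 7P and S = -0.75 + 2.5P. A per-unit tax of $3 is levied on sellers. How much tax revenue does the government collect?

Pre-tax equilibrium: P* = 11.5, Q* = 28.
Tax on sellers shifts supply to S = -0.75 + 2.5(P − 3) = -8.25 + 2.5P.
108.5 - 7P = -8.25 + 2.5P gives buyer price Pb = 467/38; sellers receive Ps = 467/38 − 3 = 353/38.
New quantity: Q = 108.5 − 7(467/38) = 427/19.
Revenue = 3 × 427/19 = 1281/19.

Tax revenue = 1281/19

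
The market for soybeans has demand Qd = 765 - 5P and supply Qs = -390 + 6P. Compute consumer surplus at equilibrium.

Equilibrium: 765 - 5P = -390 + 6P gives P* = 105, Q* = 240.
Demand choke price (Qd = 0): P = 153.
CS = ½(153 − 105)(240) = 5760.

Consumer surplus = 5760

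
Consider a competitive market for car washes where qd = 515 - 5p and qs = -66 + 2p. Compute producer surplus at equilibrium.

Producer surplus = 2500

Equilibrium: 515 - 5p = -66 + 2p gives p* = 83, q* = 100.
Supply starts at p = 33 (where qs = 0).
PS = ½(83 − 33)(100) = 2500.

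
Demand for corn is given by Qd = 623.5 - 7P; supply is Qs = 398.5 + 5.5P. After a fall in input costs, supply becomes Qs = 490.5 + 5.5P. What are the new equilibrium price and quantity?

Original equilibrium: P* = 18, Q* = 497.5.
New equilibrium: 623.5 - 7P = 490.5 + 5.5P, so 133 = 12.5P and P' = 10.64; Q' = 623.5 − 7(10.64) = 549.02.

P' = 10.64, Q' = 549.02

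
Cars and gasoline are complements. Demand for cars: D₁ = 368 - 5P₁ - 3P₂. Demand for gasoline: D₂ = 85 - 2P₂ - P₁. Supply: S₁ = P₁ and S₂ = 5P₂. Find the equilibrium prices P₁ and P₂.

Market 1: 368 - 5P₁ - 3P₂ = P₁ → 6P₁ + 3P₂ = 368.
Market 2: 7P₂ + P₁ = 85.
Eliminating P₂: 7×(1) − 3×(2) gives 39P₁ = 2321, so P₁ = 2321/39.
Back-substitute into (2): P₂ = (85 − 1×2321/39) / 7 = 142/39.

P₁ = 2321/39, P₂ = 142/39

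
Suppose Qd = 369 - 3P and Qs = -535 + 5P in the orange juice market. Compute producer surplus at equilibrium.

Producer surplus = 90

Equilibrium: 369 - 3P = -535 + 5P gives P* = 113, Q* = 30.
Supply starts at P = 107 (where Qs = 0).
PS = ½(113 − 107)(30) = 90.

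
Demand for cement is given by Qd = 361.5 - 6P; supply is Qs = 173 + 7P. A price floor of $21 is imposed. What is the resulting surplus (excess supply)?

Equilibrium price would be P* = 14.5, so the floor at 21 binds.
At P = 21: Qd = 235.5, Qs = 320.
Surplus = 320 − 235.5 = 84.5.

Surplus = 84.5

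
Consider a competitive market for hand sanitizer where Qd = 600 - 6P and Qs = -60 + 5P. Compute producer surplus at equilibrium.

Equilibrium: 600 - 6P = -60 + 5P gives P* = 60, Q* = 240.
Supply starts at P = 12 (where Qs = 0).
PS = ½(60 − 12)(240) = 5760.

Producer surplus = 5760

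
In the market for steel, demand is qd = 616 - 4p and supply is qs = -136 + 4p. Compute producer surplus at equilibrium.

Equilibrium: 616 - 4p = -136 + 4p gives p* = 94, q* = 240.
Supply starts at p = 34 (where qs = 0).
PS = ½(94 − 34)(240) = 7200.

Producer surplus = 7200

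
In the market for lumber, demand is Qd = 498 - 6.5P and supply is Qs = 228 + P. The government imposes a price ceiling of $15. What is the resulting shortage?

Equilibrium price would be P* = 36, so the ceiling at 15 binds.
At P = 15: Qd = 498 − 6.5(15) = 400.5, Qs = 228 + 1(15) = 243.
Shortage = 400.5 − 243 = 157.5.

Shortage = 157.5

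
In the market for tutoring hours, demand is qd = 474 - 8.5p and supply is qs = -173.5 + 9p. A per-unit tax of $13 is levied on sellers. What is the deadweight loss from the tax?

Deadweight loss = 25857/70

Pre-tax equilibrium: p* = 37, q* = 159.5.
Tax on sellers shifts supply to qs = -173.5 + 9(p − 13) = -290.5 + 9p.
474 - 8.5p = -290.5 + 9p gives buyer price pb = 1529/35; sellers receive ps = 1529/35 − 13 = 1074/35.
New quantity: q = 474 − 8.5(1529/35) = 7187/70.
DWL = ½ × 13 × (159.5 − 7187/70) = 25857/70.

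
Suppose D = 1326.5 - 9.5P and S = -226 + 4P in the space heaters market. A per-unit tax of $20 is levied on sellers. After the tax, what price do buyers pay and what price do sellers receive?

Buyers pay 3265/27, sellers receive 2725/27

Pre-tax equilibrium: P* = 115, Q* = 234.
Tax on sellers shifts supply to S = -226 + 4(P − 20) = -306 + 4P.
1326.5 - 9.5P = -306 + 4P gives buyer price Pb = 3265/27; sellers receive Ps = 3265/27 − 20 = 2725/27.
New quantity: Q = 1326.5 − 9.5(3265/27) = 4798/27.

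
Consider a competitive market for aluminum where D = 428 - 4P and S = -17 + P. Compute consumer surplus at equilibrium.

Equilibrium: 428 - 4P = -17 + P gives P* = 89, Q* = 72.
Demand choke price (D = 0): P = 107.
CS = ½(107 − 89)(72) = 648.

Consumer surplus = 648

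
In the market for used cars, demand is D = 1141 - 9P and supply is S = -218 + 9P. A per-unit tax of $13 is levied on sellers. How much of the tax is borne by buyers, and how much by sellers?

Buyers bear $6.5, sellers bear $6.5

Pre-tax equilibrium: P* = 75.5, Q* = 461.5.
Tax on sellers shifts supply to S = -218 + 9(P − 13) = -335 + 9P.
1141 - 9P = -335 + 9P gives buyer price Pb = 82; sellers receive Ps = 82 − 13 = 69.
New quantity: Q = 1141 − 9(82) = 403.
Buyer burden = 82 − 75.5 = 6.5; seller burden = 75.5 − 69 = 6.5.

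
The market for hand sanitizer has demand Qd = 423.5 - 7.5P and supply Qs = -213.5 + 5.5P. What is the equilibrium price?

Set Qd = Qs: 423.5 - 7.5P = -213.5 + 5.5P.
637 = 13P, so P* = 49.
Q* = 423.5 − 7.5(49) = 56.

P* = 49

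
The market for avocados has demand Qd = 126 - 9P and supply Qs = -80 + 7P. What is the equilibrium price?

Set Qd = Qs: 126 - 9P = -80 + 7P.
206 = 16P, so P* = 12.875.
Q* = 126 − 9(12.875) = 10.125.

P* = 12.875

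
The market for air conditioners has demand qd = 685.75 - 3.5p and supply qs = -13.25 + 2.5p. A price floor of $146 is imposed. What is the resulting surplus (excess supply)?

Surplus = 177

Equilibrium price would be p* = 116.5, so the floor at 146 binds.
At p = 146: qd = 174.75, qs = 351.75.
Surplus = 351.75 − 174.75 = 177.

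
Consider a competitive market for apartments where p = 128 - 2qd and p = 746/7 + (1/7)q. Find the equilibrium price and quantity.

p* = 108, q* = 10

Set the two price expressions equal: 128 - 2q = 746/7 + (1/7)q.
150/7 = (15/7)q, so q* = 10.
p* = 128 − (2)(10) = 108.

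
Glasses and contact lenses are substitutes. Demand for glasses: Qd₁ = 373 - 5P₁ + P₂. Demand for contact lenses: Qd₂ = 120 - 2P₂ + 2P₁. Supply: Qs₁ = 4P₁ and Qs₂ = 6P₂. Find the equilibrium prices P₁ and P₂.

P₁ = 1552/35, P₂ = 913/35

Market 1: 373 - 5P₁ + P₂ = 4P₁ → 9P₁ - P₂ = 373.
Market 2: 8P₂ - 2P₁ = 120.
Eliminating P₂: 8×(1) + 1×(2) gives 70P₁ = 3104, so P₁ = 1552/35.
Back-substitute into (2): P₂ = (120 + 2×1552/35) / 8 = 913/35.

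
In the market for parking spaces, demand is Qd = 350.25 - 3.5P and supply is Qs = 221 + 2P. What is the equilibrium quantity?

Set Qd = Qs: 350.25 - 3.5P = 221 + 2P.
129.25 = 5.5P, so P* = 23.5.
Q* = 350.25 − 3.5(23.5) = 268.

Q* = 268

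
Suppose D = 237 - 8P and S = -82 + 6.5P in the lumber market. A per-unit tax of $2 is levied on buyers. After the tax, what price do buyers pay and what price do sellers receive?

Pre-tax equilibrium: P* = 22, Q* = 61.
Tax on buyers shifts demand to D = 237 − 8(P + 2) = 221 - 8P.
221 - 8P = -82 + 6.5P gives seller price Ps = 606/29; buyers pay Pb = 606/29 + 2 = 664/29.
New quantity: Q = 237 − 8(664/29) = 1561/29.

Buyers pay 664/29, sellers receive 606/29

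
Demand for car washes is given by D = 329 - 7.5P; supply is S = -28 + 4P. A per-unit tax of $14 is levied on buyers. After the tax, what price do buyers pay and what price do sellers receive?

Pre-tax equilibrium: P* = 714/23, Q* = 2212/23.
Tax on buyers shifts demand to D = 329 − 7.5(P + 14) = 224 - 7.5P.
224 - 7.5P = -28 + 4P gives seller price Ps = 504/23; buyers pay Pb = 504/23 + 14 = 826/23.
New quantity: Q = 329 − 7.5(826/23) = 1372/23.

Buyers pay 826/23, sellers receive 504/23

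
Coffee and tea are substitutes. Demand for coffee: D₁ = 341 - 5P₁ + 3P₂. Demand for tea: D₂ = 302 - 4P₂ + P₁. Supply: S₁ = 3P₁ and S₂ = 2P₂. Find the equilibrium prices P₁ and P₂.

P₁ = 65.6, P₂ = 919/15

Market 1: 341 - 5P₁ + 3P₂ = 3P₁ → 8P₁ - 3P₂ = 341.
Market 2: 6P₂ - P₁ = 302.
Eliminating P₂: 6×(1) + 3×(2) gives 45P₁ = 2952, so P₁ = 65.6.
Back-substitute into (2): P₂ = (302 + 1×65.6) / 6 = 919/15.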